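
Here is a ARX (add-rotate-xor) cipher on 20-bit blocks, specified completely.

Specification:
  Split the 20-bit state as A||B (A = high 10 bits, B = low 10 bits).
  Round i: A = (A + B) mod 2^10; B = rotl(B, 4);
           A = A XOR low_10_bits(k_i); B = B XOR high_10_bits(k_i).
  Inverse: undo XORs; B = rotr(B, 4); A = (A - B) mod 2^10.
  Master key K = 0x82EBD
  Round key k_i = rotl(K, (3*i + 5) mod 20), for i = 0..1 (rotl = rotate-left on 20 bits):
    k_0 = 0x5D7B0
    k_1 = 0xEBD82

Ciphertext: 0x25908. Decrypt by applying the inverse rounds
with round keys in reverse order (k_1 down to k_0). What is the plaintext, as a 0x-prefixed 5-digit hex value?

0x347C9

s_0 = ciphertext = 0x25908
s_1 = InvRound(s_0, k_1) = 0xCA9EA
s_2 = InvRound(s_1, k_0) = 0x347C9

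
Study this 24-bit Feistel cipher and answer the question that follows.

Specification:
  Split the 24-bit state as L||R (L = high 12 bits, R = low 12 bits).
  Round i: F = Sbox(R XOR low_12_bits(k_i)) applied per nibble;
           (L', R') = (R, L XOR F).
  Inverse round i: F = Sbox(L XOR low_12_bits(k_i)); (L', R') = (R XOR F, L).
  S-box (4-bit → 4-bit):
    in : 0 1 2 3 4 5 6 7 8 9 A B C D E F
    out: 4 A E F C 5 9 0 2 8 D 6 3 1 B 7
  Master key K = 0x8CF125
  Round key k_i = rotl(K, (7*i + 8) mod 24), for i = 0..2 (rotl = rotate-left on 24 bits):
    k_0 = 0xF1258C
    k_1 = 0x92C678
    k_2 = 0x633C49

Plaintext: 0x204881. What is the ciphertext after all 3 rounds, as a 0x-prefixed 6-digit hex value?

0xD709BD

s_0 = plaintext = 0x204881
s_1 = Round(s_0, k_0) = 0x881345
s_2 = Round(s_1, k_1) = 0x345D70
s_3 = Round(s_2, k_2) = 0xD709BD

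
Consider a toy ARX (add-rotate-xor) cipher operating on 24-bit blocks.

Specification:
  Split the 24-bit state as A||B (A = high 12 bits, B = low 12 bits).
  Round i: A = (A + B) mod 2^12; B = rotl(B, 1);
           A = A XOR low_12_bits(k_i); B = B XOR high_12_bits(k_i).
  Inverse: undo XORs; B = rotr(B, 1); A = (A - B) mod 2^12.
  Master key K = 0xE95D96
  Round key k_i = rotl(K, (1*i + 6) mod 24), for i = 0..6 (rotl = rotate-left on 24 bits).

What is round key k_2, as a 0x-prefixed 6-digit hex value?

K = 0xE95D96
k_0 = rotl(K, (1*0+6) mod 24) = rotl(K, 6) = 0x5765BA
k_1 = rotl(K, (1*1+6) mod 24) = rotl(K, 7) = 0xAECB74
k_2 = rotl(K, (1*2+6) mod 24) = rotl(K, 8) = 0x5D96E9

0x5D96E9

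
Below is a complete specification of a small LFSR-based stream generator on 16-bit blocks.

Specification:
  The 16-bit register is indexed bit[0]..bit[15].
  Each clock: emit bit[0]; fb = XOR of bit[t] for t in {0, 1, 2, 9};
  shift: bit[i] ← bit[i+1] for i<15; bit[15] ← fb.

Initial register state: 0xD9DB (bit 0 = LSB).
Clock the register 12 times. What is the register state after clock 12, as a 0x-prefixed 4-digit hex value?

0x52CD

reg_0 = 0xD9DB
clock 1: out=1, reg = 0x6CED
clock 2: out=1, reg = 0x3676
clock 3: out=0, reg = 0x9B3B
clock 4: out=1, reg = 0xCD9D
clock 5: out=1, reg = 0x66CE
clock 6: out=0, reg = 0xB367
clock 7: out=1, reg = 0x59B3
clock 8: out=1, reg = 0x2CD9
clock 9: out=1, reg = 0x966C
clock 10: out=0, reg = 0x4B36
clock 11: out=0, reg = 0xA59B
clock 12: out=1, reg = 0x52CD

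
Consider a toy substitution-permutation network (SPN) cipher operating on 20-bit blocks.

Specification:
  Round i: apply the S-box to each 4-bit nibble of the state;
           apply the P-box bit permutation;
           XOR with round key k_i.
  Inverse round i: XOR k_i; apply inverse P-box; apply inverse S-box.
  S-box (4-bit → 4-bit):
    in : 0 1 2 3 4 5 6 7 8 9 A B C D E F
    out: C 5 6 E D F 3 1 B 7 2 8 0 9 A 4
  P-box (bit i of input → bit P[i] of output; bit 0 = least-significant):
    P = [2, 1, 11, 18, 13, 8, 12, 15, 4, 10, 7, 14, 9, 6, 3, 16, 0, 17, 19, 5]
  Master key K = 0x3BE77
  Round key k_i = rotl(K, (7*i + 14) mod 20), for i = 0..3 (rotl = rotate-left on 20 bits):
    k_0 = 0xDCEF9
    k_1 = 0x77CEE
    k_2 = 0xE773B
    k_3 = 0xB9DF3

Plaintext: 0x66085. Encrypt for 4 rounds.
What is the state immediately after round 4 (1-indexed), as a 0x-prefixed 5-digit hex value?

0x2D7DB

s_0 = plaintext = 0x66085
s_1 = Round(s_0, k_0) = 0xB253E
s_2 = Round(s_1, k_1) = 0x3A914
s_3 = Round(s_2, k_2) = 0x04BCF
s_4 = Round(s_3, k_3) = 0x2D7DB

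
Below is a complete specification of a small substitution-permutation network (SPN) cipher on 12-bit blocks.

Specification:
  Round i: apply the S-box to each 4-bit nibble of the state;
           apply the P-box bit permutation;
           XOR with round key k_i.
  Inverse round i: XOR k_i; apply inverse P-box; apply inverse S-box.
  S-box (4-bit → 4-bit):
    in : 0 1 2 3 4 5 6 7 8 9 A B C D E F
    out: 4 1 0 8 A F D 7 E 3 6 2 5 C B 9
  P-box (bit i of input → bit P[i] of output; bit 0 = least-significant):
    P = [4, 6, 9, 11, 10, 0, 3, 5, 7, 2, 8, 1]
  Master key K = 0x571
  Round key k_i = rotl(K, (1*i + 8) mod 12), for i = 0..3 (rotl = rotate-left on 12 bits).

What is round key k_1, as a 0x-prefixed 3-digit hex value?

K = 0x571
k_0 = rotl(K, (1*0+8) mod 12) = rotl(K, 8) = 0x157
k_1 = rotl(K, (1*1+8) mod 12) = rotl(K, 9) = 0x2AE

0x2AE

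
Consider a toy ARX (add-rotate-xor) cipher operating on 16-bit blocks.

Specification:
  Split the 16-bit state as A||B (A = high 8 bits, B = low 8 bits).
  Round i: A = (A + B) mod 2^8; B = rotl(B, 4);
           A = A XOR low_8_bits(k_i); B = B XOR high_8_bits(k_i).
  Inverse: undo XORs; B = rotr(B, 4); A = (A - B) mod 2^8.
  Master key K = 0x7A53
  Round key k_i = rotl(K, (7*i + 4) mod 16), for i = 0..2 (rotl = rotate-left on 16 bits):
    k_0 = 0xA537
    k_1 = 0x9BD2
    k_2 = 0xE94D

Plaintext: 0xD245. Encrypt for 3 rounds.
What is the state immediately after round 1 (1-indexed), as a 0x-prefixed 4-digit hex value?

s_0 = plaintext = 0xD245
s_1 = Round(s_0, k_0) = 0x20F1
s_2 = Round(s_1, k_1) = 0xC384
s_3 = Round(s_2, k_2) = 0x0AA1

0x20F1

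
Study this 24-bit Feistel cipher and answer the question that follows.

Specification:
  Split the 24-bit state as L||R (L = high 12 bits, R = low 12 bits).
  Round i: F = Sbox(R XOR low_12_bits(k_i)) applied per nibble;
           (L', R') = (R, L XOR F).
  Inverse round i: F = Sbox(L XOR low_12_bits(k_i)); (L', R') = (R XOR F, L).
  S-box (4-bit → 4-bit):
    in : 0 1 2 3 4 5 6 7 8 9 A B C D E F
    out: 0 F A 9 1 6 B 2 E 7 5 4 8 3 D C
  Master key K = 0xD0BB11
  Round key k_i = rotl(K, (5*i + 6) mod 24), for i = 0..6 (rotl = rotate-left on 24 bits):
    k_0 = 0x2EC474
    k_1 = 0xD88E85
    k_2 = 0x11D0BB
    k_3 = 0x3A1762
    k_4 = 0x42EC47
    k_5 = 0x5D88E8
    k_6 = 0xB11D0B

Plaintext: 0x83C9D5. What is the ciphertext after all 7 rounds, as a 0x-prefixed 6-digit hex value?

0x44B951

s_0 = plaintext = 0x83C9D5
s_1 = Round(s_0, k_0) = 0x9D5B63
s_2 = Round(s_1, k_1) = 0xB63F0E
s_3 = Round(s_2, k_2) = 0xF0E725
s_4 = Round(s_3, k_3) = 0x725F1C
s_5 = Round(s_4, k_4) = 0xF1CE41
s_6 = Round(s_5, k_5) = 0xE4144B
s_7 = Round(s_6, k_6) = 0x44B951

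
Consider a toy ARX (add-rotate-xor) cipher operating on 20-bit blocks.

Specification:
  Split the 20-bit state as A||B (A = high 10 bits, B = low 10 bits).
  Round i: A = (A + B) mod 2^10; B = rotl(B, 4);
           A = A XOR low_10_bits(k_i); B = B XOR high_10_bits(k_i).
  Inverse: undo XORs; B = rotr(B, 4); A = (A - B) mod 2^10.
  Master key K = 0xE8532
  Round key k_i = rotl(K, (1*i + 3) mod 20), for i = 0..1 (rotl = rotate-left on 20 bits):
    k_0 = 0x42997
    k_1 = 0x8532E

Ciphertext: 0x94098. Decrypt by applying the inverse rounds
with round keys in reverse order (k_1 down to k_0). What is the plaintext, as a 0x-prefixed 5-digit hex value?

0xC7CA2

s_0 = ciphertext = 0x94098
s_1 = InvRound(s_0, k_1) = 0x95B28
s_2 = InvRound(s_1, k_0) = 0xC7CA2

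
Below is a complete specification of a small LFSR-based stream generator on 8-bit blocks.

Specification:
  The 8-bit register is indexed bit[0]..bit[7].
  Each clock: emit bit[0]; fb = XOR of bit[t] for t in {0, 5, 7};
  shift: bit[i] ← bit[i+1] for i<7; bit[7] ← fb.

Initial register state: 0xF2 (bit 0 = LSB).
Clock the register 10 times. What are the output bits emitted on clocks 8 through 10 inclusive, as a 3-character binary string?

100

reg_0 = 0xF2
clock 1: out=0, reg = 0x79
clock 2: out=1, reg = 0x3C
clock 3: out=0, reg = 0x9E
clock 4: out=0, reg = 0xCF
clock 5: out=1, reg = 0x67
clock 6: out=1, reg = 0x33
clock 7: out=1, reg = 0x19
clock 8: out=1, reg = 0x8C
clock 9: out=0, reg = 0xC6
clock 10: out=0, reg = 0xE3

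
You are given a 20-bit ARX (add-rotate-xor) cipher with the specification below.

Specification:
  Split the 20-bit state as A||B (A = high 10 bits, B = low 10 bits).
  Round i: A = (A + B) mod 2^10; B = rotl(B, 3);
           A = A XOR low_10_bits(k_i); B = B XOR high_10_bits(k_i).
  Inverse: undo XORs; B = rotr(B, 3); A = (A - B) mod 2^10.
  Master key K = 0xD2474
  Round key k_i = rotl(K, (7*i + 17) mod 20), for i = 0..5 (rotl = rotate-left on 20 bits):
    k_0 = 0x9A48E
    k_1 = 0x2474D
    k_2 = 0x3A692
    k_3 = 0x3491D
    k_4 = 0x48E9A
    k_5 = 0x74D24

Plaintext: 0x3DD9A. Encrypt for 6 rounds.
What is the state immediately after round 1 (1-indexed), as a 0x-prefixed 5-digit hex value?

0x87EBA

s_0 = plaintext = 0x3DD9A
s_1 = Round(s_0, k_0) = 0x87EBA
s_2 = Round(s_1, k_1) = 0xE5144
s_3 = Round(s_2, k_2) = 0x92ACB
s_4 = Round(s_3, k_3) = 0x0228F
s_5 = Round(s_4, k_4) = 0x0355E
s_6 = Round(s_5, k_5) = 0x13F21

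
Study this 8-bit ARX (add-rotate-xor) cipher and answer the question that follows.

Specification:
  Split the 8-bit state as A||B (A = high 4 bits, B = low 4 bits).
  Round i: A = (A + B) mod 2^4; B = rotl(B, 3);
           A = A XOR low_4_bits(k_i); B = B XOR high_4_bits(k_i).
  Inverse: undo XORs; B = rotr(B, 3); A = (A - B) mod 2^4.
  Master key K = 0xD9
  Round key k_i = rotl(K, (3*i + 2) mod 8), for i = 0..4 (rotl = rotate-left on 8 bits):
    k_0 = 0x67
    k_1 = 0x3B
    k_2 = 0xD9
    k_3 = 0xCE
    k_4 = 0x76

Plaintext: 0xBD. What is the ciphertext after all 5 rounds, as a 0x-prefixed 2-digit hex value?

0xB8

s_0 = plaintext = 0xBD
s_1 = Round(s_0, k_0) = 0xF8
s_2 = Round(s_1, k_1) = 0xC7
s_3 = Round(s_2, k_2) = 0xA6
s_4 = Round(s_3, k_3) = 0xEF
s_5 = Round(s_4, k_4) = 0xB8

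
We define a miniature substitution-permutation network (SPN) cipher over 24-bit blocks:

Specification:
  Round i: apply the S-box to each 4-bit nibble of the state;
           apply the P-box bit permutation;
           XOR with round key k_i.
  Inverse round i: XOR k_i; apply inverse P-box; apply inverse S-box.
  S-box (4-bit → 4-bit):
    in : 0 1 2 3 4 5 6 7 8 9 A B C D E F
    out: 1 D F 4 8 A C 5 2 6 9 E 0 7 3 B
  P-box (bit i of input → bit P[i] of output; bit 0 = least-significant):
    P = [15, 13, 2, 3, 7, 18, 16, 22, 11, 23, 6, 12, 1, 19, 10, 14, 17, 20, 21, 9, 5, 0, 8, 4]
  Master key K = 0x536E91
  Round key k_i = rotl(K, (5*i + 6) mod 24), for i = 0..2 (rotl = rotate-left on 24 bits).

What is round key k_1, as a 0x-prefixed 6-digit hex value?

0x748A9B

K = 0x536E91
k_0 = rotl(K, (5*0+6) mod 24) = rotl(K, 6) = 0xDBA454
k_1 = rotl(K, (5*1+6) mod 24) = rotl(K, 11) = 0x748A9B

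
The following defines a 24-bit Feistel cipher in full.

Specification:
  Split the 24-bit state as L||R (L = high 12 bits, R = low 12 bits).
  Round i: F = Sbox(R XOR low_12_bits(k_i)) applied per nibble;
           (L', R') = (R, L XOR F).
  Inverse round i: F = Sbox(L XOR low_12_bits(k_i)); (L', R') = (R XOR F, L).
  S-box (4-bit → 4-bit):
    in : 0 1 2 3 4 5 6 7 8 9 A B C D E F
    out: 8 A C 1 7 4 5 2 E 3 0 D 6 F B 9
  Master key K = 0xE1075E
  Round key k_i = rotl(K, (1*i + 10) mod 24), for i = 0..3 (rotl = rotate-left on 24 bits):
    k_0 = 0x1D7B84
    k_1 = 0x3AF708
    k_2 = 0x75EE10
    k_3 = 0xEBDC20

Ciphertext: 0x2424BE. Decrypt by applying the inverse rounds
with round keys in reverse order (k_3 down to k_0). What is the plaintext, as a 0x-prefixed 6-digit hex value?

0x7EF617

s_0 = ciphertext = 0x2424BE
s_1 = InvRound(s_0, k_3) = 0xFE2242
s_2 = InvRound(s_1, k_2) = 0x8DEFE2
s_3 = InvRound(s_2, k_1) = 0x6178DE
s_4 = InvRound(s_3, k_0) = 0x7EF617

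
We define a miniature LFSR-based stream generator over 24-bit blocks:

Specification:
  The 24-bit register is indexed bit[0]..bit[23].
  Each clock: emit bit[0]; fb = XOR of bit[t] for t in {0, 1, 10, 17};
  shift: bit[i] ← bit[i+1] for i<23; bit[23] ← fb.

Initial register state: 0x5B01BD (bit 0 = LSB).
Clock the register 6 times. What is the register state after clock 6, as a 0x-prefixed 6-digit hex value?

reg_0 = 0x5B01BD
clock 1: out=1, reg = 0x2D80DE
clock 2: out=0, reg = 0x96C06F
clock 3: out=1, reg = 0xCB6037
clock 4: out=1, reg = 0xE5B01B
clock 5: out=1, reg = 0x72D80D
clock 6: out=1, reg = 0x396C06

0x396C06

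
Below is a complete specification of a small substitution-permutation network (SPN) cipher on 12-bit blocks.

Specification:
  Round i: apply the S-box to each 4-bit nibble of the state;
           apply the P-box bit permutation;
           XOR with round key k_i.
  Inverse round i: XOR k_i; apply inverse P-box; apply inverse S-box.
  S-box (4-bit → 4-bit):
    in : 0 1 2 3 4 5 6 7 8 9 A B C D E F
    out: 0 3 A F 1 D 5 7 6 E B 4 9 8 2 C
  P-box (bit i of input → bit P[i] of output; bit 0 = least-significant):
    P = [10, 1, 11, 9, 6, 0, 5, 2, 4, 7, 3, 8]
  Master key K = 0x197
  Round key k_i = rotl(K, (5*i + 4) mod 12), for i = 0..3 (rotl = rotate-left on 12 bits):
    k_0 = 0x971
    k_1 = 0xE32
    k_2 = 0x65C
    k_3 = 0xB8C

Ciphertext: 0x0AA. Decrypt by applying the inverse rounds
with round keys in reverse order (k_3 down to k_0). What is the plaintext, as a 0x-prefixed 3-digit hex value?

s_0 = ciphertext = 0x0AA
s_1 = InvRound(s_0, k_3) = 0xDF9
s_2 = InvRound(s_1, k_2) = 0x29F
s_3 = InvRound(s_2, k_1) = 0x896
s_4 = InvRound(s_3, k_0) = 0x23E

0x23E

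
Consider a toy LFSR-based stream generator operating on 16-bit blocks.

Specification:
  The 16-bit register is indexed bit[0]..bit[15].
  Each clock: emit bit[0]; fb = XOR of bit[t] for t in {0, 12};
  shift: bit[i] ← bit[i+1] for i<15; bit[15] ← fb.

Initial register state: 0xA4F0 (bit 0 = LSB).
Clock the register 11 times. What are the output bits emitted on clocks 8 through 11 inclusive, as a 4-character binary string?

1001

reg_0 = 0xA4F0
clock 1: out=0, reg = 0x5278
clock 2: out=0, reg = 0xA93C
clock 3: out=0, reg = 0x549E
clock 4: out=0, reg = 0xAA4F
clock 5: out=1, reg = 0xD527
clock 6: out=1, reg = 0x6A93
clock 7: out=1, reg = 0xB549
clock 8: out=1, reg = 0x5AA4
clock 9: out=0, reg = 0xAD52
clock 10: out=0, reg = 0x56A9
clock 11: out=1, reg = 0x2B54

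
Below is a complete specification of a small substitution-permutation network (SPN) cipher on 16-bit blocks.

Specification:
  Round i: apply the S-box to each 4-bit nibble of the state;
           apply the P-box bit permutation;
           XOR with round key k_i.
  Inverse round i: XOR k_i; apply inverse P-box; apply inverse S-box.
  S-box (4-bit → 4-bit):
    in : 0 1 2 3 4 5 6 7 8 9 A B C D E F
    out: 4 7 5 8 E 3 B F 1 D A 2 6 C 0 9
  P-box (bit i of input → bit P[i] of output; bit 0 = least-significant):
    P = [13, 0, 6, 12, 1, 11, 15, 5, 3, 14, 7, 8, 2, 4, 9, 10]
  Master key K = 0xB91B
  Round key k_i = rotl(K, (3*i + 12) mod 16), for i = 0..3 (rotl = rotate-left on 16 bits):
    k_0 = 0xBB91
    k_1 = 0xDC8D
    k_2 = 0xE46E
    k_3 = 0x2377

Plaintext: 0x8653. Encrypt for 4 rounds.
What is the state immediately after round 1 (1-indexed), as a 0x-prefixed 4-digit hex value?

0xE29F

s_0 = plaintext = 0x8653
s_1 = Round(s_0, k_0) = 0xE29F
s_2 = Round(s_1, k_1) = 0x6C27
s_3 = Round(s_2, k_2) = 0x10B9
s_4 = Round(s_3, k_3) = 0x19A3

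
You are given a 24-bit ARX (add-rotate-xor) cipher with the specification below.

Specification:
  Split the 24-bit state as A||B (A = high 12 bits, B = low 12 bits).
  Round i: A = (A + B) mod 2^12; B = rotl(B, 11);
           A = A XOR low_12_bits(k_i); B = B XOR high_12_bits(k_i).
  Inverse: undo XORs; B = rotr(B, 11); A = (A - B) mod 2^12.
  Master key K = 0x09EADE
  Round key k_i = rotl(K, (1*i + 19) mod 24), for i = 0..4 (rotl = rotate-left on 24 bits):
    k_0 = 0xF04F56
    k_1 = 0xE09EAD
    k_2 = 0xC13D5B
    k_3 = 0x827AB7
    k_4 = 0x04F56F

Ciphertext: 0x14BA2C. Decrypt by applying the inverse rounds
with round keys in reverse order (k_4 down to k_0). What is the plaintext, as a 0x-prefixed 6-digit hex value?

s_0 = ciphertext = 0x14BA2C
s_1 = InvRound(s_0, k_4) = 0xF5D4C7
s_2 = InvRound(s_1, k_3) = 0xC299C1
s_3 = InvRound(s_2, k_2) = 0x5CEBA4
s_4 = InvRound(s_3, k_1) = 0x009B5A
s_5 = InvRound(s_4, k_0) = 0x6A38BC

0x6A38BC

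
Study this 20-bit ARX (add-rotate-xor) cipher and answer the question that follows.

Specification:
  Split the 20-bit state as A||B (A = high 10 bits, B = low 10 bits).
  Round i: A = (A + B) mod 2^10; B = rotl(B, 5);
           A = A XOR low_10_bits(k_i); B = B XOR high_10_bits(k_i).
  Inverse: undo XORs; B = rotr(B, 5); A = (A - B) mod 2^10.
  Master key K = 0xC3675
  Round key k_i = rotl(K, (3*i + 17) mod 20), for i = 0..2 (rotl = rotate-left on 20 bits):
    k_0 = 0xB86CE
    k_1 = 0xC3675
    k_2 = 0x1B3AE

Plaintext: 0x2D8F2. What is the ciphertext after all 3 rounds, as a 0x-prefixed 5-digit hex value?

s_0 = plaintext = 0x2D8F2
s_1 = Round(s_0, k_0) = 0xD98A6
s_2 = Round(s_1, k_1) = 0x9E7C8
s_3 = Round(s_2, k_2) = 0x7BD72

0x7BD72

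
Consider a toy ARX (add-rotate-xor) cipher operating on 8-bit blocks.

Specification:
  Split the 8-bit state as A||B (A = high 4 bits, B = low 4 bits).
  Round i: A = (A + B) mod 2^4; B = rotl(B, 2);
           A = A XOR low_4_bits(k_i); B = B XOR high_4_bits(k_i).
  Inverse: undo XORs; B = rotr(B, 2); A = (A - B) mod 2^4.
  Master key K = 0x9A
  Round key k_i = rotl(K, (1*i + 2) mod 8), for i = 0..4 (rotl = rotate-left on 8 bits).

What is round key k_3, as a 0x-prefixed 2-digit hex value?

0x53

K = 0x9A
k_0 = rotl(K, (1*0+2) mod 8) = rotl(K, 2) = 0x6A
k_1 = rotl(K, (1*1+2) mod 8) = rotl(K, 3) = 0xD4
k_2 = rotl(K, (1*2+2) mod 8) = rotl(K, 4) = 0xA9
k_3 = rotl(K, (1*3+2) mod 8) = rotl(K, 5) = 0x53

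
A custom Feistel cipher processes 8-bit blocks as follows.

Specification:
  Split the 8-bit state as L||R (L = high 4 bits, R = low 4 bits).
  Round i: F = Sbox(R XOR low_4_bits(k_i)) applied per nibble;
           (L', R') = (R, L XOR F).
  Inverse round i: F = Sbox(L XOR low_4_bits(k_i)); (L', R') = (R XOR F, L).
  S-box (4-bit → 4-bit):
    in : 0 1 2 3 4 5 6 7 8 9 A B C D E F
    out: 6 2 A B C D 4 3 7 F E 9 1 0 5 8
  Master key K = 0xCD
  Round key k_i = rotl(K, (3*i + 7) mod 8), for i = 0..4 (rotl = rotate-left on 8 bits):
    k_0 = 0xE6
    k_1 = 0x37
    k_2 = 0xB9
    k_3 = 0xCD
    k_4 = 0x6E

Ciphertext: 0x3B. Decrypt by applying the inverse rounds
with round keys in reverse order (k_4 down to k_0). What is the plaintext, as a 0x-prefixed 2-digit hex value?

s_0 = ciphertext = 0x3B
s_1 = InvRound(s_0, k_4) = 0xB3
s_2 = InvRound(s_1, k_3) = 0x7B
s_3 = InvRound(s_2, k_2) = 0xE7
s_4 = InvRound(s_3, k_1) = 0x8E
s_5 = InvRound(s_4, k_0) = 0xB8

0xB8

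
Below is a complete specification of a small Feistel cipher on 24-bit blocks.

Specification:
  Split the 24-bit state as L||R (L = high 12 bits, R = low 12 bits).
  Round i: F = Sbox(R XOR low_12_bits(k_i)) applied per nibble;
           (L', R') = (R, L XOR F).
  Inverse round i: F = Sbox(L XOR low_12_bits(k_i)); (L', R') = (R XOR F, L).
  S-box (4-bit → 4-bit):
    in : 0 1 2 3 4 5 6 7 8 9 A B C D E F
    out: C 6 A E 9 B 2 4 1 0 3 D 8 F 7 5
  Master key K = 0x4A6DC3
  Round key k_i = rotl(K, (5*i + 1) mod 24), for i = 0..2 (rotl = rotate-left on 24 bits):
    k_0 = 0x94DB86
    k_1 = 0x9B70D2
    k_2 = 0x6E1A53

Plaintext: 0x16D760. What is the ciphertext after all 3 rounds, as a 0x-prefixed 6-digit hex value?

0x7EF6C7

s_0 = plaintext = 0x16D760
s_1 = Round(s_0, k_0) = 0x76091F
s_2 = Round(s_1, k_1) = 0x91F7EF
s_3 = Round(s_2, k_2) = 0x7EF6C7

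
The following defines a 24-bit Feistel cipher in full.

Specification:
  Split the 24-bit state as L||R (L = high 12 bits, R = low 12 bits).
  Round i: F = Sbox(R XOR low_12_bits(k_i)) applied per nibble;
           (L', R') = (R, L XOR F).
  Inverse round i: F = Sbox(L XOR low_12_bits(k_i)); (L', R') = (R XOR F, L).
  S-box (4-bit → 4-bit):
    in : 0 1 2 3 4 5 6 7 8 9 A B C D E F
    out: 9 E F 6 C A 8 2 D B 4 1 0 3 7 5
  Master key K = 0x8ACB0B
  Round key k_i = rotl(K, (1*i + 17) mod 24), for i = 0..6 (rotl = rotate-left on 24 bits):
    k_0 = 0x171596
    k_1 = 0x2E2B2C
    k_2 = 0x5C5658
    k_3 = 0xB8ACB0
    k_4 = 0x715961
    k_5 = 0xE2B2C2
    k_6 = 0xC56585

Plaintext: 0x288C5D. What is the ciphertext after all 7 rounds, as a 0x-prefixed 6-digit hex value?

s_0 = plaintext = 0x288C5D
s_1 = Round(s_0, k_0) = 0xC5D989
s_2 = Round(s_1, k_1) = 0x989317
s_3 = Round(s_2, k_2) = 0x31734C
s_4 = Round(s_3, k_3) = 0x34C647
s_5 = Round(s_4, k_4) = 0x6476B4
s_6 = Round(s_5, k_5) = 0x6B4A6F
s_7 = Round(s_6, k_6) = 0xA6F3C0

0xA6F3C0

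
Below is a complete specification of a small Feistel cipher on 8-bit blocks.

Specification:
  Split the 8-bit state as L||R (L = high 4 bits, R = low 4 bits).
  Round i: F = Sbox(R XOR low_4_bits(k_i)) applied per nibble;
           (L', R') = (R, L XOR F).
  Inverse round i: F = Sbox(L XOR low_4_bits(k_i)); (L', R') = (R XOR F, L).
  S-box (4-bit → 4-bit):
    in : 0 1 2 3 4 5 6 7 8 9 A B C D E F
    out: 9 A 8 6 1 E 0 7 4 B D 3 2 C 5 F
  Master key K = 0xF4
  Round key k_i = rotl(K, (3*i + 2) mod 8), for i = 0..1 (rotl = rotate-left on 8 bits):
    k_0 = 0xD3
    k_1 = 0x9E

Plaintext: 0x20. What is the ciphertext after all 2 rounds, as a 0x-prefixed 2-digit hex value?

0x4D

s_0 = plaintext = 0x20
s_1 = Round(s_0, k_0) = 0x04
s_2 = Round(s_1, k_1) = 0x4D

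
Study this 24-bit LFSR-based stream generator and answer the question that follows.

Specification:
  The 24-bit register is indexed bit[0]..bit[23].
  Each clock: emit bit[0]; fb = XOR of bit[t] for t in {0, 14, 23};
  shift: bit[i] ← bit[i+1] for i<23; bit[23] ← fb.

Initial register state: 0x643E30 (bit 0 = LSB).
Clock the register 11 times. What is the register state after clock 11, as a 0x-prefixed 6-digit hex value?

0xAC0C87

reg_0 = 0x643E30
clock 1: out=0, reg = 0x321F18
clock 2: out=0, reg = 0x190F8C
clock 3: out=0, reg = 0x0C87C6
clock 4: out=0, reg = 0x0643E3
clock 5: out=1, reg = 0x0321F1
clock 6: out=1, reg = 0x8190F8
clock 7: out=0, reg = 0xC0C87C
clock 8: out=0, reg = 0x60643E
clock 9: out=0, reg = 0xB0321F
clock 10: out=1, reg = 0x58190F
clock 11: out=1, reg = 0xAC0C87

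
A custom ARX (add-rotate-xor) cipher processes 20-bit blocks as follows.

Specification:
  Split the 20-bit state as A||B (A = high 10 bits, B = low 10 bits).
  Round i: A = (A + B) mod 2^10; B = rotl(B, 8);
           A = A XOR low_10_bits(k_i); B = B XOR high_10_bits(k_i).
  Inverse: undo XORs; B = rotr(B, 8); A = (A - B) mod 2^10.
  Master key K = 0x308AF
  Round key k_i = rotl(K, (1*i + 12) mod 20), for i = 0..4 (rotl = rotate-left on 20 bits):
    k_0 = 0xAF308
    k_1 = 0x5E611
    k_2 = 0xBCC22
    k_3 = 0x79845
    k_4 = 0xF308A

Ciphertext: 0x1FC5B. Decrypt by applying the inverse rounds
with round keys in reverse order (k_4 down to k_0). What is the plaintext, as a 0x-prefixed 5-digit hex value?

s_0 = ciphertext = 0x1FC5B
s_1 = InvRound(s_0, k_4) = 0xA5A5F
s_2 = InvRound(s_1, k_3) = 0xFB2E7
s_3 = InvRound(s_2, k_2) = 0xDF850
s_4 = InvRound(s_3, k_1) = 0x328A5
s_5 = InvRound(s_4, k_0) = 0xD7066

0xD7066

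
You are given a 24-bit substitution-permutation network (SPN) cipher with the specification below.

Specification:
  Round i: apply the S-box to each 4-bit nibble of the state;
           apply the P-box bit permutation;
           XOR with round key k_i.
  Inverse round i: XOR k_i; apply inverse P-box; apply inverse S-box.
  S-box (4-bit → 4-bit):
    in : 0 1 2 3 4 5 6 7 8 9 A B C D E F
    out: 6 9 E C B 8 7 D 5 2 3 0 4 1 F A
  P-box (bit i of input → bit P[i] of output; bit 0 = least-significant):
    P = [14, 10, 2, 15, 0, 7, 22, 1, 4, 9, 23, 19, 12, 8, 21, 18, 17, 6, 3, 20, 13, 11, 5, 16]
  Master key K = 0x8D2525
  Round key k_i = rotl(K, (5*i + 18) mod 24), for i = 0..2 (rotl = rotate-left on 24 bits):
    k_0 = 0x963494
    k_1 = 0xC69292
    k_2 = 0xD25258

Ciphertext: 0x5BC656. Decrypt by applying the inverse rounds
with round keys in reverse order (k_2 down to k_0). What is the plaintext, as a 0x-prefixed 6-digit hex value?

s_0 = ciphertext = 0x5BC656
s_1 = InvRound(s_0, k_2) = 0x5CD352
s_2 = InvRound(s_1, k_1) = 0xB4939D
s_3 = InvRound(s_2, k_0) = 0xD809DF

0xD809DF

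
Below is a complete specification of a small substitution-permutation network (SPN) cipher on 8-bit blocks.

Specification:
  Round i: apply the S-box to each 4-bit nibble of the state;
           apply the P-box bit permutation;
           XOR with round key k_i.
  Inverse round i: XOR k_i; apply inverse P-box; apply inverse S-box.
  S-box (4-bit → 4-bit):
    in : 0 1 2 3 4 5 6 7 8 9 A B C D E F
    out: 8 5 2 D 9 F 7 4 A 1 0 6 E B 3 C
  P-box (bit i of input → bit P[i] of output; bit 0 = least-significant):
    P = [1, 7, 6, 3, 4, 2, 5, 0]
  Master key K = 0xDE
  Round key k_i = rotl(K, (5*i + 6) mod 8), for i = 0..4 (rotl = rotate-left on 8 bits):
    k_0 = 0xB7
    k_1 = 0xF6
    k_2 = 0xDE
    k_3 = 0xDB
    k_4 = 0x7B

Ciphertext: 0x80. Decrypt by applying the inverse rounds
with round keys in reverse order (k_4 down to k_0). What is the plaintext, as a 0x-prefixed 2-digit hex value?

s_0 = ciphertext = 0x80
s_1 = InvRound(s_0, k_4) = 0x35
s_2 = InvRound(s_1, k_3) = 0xB5
s_3 = InvRound(s_2, k_2) = 0xF3
s_4 = InvRound(s_3, k_1) = 0x8A
s_5 = InvRound(s_4, k_0) = 0x50

0x50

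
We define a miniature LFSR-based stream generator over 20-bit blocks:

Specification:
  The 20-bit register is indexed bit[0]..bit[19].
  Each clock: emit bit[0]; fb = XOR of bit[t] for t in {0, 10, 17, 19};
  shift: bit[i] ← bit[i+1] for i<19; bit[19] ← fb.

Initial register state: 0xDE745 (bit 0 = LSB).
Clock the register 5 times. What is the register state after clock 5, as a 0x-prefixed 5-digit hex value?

0x8EF3A

reg_0 = 0xDE745
clock 1: out=1, reg = 0xEF3A2
clock 2: out=0, reg = 0x779D1
clock 3: out=1, reg = 0x3BCE8
clock 4: out=0, reg = 0x1DE74
clock 5: out=0, reg = 0x8EF3A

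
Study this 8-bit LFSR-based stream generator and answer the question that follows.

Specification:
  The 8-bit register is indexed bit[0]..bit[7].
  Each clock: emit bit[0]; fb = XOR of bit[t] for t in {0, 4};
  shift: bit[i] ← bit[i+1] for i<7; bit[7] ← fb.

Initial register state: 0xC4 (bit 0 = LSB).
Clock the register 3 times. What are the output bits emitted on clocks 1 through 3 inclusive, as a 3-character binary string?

001

reg_0 = 0xC4
clock 1: out=0, reg = 0x62
clock 2: out=0, reg = 0x31
clock 3: out=1, reg = 0x18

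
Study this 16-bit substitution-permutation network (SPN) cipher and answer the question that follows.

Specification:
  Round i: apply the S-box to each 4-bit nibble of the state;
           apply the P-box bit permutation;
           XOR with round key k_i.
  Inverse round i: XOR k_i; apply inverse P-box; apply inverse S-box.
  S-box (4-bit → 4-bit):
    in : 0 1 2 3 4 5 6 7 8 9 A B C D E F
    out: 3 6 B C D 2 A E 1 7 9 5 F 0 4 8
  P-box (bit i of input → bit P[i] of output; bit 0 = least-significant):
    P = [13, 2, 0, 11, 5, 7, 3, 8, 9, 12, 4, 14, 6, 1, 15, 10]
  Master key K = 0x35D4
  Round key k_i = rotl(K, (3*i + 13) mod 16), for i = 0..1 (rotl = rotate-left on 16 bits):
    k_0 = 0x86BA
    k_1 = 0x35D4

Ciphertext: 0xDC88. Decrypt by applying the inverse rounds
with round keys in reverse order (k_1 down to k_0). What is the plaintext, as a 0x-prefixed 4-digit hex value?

s_0 = ciphertext = 0xDC88
s_1 = InvRound(s_0, k_1) = 0xB332
s_2 = InvRound(s_1, k_0) = 0xF578

0xF578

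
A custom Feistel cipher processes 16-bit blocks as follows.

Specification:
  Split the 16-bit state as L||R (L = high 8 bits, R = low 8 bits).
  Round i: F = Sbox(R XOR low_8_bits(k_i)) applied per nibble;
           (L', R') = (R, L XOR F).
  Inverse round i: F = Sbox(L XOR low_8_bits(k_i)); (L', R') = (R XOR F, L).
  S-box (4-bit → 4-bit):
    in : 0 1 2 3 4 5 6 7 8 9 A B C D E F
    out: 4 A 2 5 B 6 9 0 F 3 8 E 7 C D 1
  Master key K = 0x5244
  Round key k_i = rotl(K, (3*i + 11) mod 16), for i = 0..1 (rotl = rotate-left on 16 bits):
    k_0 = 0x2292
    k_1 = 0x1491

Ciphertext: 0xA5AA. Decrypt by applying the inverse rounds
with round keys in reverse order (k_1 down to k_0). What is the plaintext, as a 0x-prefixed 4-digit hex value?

s_0 = ciphertext = 0xA5AA
s_1 = InvRound(s_0, k_1) = 0xF1A5
s_2 = InvRound(s_1, k_0) = 0x30F1

0x30F1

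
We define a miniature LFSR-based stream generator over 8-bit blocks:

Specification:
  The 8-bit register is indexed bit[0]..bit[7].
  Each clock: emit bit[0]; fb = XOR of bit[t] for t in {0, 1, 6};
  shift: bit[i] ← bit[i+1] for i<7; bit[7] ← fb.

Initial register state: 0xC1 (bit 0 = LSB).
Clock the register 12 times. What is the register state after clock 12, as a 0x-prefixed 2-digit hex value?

0x98

reg_0 = 0xC1
clock 1: out=1, reg = 0x60
clock 2: out=0, reg = 0xB0
clock 3: out=0, reg = 0x58
clock 4: out=0, reg = 0xAC
clock 5: out=0, reg = 0x56
clock 6: out=0, reg = 0x2B
clock 7: out=1, reg = 0x15
clock 8: out=1, reg = 0x8A
clock 9: out=0, reg = 0xC5
clock 10: out=1, reg = 0x62
clock 11: out=0, reg = 0x31
clock 12: out=1, reg = 0x98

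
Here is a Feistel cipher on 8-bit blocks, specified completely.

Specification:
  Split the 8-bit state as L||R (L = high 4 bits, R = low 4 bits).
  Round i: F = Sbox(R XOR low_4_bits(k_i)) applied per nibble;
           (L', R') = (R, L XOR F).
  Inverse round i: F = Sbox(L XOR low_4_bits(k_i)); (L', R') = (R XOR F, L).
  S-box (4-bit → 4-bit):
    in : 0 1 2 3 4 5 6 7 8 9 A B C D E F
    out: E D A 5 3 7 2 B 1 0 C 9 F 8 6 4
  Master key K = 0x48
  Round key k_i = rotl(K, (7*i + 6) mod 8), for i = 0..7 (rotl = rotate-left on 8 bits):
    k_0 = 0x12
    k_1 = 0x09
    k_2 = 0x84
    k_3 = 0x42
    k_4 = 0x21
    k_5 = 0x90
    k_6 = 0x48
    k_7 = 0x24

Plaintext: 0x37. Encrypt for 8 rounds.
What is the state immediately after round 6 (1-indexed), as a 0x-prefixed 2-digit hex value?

0x16

s_0 = plaintext = 0x37
s_1 = Round(s_0, k_0) = 0x74
s_2 = Round(s_1, k_1) = 0x4F
s_3 = Round(s_2, k_2) = 0xFD
s_4 = Round(s_3, k_3) = 0xDB
s_5 = Round(s_4, k_4) = 0xB1
s_6 = Round(s_5, k_5) = 0x16
s_7 = Round(s_6, k_6) = 0x67
s_8 = Round(s_7, k_7) = 0x73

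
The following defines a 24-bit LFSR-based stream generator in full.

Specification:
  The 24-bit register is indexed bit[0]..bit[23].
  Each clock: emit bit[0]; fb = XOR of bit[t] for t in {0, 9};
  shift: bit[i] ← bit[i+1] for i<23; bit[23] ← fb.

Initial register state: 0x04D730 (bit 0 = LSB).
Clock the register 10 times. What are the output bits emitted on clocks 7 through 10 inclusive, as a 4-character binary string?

0011

reg_0 = 0x04D730
clock 1: out=0, reg = 0x826B98
clock 2: out=0, reg = 0xC135CC
clock 3: out=0, reg = 0x609AE6
clock 4: out=0, reg = 0xB04D73
clock 5: out=1, reg = 0xD826B9
clock 6: out=1, reg = 0x6C135C
clock 7: out=0, reg = 0xB609AE
clock 8: out=0, reg = 0x5B04D7
clock 9: out=1, reg = 0xAD826B
clock 10: out=1, reg = 0x56C135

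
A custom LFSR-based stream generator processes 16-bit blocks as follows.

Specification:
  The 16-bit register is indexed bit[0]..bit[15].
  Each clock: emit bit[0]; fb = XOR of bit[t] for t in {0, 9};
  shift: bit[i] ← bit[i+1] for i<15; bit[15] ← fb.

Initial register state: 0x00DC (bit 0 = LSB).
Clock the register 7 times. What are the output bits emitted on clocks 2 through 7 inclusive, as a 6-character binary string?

011101

reg_0 = 0x00DC
clock 1: out=0, reg = 0x006E
clock 2: out=0, reg = 0x0037
clock 3: out=1, reg = 0x801B
clock 4: out=1, reg = 0xC00D
clock 5: out=1, reg = 0xE006
clock 6: out=0, reg = 0x7003
clock 7: out=1, reg = 0xB801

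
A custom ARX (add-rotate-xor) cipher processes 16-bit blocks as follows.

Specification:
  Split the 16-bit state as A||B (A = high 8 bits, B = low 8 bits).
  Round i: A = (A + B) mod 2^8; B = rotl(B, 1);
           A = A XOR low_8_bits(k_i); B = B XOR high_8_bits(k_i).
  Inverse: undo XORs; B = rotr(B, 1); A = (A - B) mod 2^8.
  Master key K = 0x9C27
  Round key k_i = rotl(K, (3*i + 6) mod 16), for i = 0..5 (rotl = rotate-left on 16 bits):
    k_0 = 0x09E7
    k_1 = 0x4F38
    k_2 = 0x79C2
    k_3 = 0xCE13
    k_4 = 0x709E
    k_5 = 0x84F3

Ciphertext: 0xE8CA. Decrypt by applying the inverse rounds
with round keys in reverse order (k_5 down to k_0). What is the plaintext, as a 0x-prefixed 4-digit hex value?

0xC32E

s_0 = ciphertext = 0xE8CA
s_1 = InvRound(s_0, k_5) = 0xF427
s_2 = InvRound(s_1, k_4) = 0xBFAB
s_3 = InvRound(s_2, k_3) = 0xFAB2
s_4 = InvRound(s_3, k_2) = 0x53E5
s_5 = InvRound(s_4, k_1) = 0x1655
s_6 = InvRound(s_5, k_0) = 0xC32E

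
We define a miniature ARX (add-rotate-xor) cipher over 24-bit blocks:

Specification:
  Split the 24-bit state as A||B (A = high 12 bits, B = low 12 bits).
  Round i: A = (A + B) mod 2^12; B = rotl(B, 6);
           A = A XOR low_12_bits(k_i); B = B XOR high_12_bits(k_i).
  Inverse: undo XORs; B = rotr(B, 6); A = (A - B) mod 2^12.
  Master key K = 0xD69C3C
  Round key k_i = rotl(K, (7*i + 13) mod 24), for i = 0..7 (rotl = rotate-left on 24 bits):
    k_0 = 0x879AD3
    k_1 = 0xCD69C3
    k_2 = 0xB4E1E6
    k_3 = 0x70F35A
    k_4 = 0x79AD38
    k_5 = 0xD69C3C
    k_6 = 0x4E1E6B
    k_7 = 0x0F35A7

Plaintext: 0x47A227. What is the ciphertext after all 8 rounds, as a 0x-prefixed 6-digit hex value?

s_0 = plaintext = 0x47A227
s_1 = Round(s_0, k_0) = 0xC721B1
s_2 = Round(s_1, k_1) = 0x7E0090
s_3 = Round(s_2, k_2) = 0x996F4C
s_4 = Round(s_3, k_3) = 0xBB8432
s_5 = Round(s_4, k_4) = 0x2D2B0A
s_6 = Round(s_5, k_5) = 0x1E0FC5
s_7 = Round(s_6, k_6) = 0xFCE59E
s_8 = Round(s_7, k_7) = 0x0CB765

0x0CB765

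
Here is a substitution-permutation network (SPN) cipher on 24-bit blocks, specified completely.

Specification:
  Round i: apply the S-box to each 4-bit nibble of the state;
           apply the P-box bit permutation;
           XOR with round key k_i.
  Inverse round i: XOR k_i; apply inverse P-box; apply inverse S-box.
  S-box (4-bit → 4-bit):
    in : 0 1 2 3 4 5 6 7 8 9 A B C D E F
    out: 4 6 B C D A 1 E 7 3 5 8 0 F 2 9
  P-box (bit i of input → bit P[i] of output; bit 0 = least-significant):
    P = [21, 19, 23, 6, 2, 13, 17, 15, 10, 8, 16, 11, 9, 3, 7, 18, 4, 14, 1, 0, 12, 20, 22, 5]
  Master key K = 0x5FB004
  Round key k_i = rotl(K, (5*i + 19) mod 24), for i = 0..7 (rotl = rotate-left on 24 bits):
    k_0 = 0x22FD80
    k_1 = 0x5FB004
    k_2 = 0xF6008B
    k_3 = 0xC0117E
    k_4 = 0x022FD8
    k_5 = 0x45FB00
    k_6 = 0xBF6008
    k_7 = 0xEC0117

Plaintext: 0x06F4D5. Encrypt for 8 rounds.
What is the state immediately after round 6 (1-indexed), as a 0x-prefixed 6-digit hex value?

0x6FFCA9

s_0 = plaintext = 0x06F4D5
s_1 = Round(s_0, k_0) = 0x6D53D4
s_2 = Round(s_1, k_1) = 0xF8485B
s_3 = Round(s_2, k_2) = 0xF3F779
s_4 = Round(s_3, k_3) = 0xEFAA5D
s_5 = Round(s_4, k_4) = 0xBB8909
s_6 = Round(s_5, k_5) = 0x6FFCA9
s_7 = Round(s_6, k_6) = 0x91721D
s_8 = Round(s_7, k_7) = 0x527CDD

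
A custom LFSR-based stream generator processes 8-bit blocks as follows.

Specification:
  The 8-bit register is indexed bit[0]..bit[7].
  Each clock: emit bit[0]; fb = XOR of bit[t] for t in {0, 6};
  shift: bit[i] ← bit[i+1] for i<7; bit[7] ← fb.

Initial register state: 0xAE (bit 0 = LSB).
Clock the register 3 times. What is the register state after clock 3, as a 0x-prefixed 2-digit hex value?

reg_0 = 0xAE
clock 1: out=0, reg = 0x57
clock 2: out=1, reg = 0x2B
clock 3: out=1, reg = 0x95

0x95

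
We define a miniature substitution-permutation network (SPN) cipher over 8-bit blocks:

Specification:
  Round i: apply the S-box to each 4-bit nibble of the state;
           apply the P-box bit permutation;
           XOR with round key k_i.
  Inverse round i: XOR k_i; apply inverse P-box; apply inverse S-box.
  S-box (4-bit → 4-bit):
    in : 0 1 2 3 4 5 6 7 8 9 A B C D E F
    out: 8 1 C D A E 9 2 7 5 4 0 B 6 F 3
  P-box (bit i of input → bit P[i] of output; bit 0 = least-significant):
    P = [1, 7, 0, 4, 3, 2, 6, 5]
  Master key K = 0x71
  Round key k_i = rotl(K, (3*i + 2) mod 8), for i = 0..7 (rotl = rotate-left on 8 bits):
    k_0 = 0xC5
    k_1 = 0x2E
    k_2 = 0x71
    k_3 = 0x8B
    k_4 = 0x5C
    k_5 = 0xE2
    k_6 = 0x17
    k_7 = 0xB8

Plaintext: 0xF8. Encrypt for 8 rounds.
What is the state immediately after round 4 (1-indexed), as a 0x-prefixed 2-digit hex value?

s_0 = plaintext = 0xF8
s_1 = Round(s_0, k_0) = 0x4A
s_2 = Round(s_1, k_1) = 0x0B
s_3 = Round(s_2, k_2) = 0x51
s_4 = Round(s_3, k_3) = 0xED
s_5 = Round(s_4, k_4) = 0xB1
s_6 = Round(s_5, k_5) = 0xE0
s_7 = Round(s_6, k_6) = 0x6B
s_8 = Round(s_7, k_7) = 0x90

0xED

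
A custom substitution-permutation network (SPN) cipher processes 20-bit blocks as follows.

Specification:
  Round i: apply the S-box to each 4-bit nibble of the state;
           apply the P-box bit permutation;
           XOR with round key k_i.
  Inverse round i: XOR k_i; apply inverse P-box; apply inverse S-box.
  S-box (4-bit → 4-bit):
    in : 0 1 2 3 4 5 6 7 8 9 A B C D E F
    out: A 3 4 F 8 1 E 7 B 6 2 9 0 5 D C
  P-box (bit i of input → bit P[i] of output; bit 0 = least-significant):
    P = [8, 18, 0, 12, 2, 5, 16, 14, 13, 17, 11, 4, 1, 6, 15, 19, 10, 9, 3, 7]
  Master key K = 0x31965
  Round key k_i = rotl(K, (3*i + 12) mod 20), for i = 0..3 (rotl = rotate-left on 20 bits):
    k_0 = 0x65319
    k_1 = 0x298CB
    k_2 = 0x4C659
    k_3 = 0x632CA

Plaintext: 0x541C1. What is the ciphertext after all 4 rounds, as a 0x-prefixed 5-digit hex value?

0xE0CB1

s_0 = plaintext = 0x541C1
s_1 = Round(s_0, k_0) = 0x87619
s_2 = Round(s_1, k_1) = 0x4163C
s_3 = Round(s_2, k_2) = 0x78EAF
s_4 = Round(s_3, k_3) = 0xE0CB1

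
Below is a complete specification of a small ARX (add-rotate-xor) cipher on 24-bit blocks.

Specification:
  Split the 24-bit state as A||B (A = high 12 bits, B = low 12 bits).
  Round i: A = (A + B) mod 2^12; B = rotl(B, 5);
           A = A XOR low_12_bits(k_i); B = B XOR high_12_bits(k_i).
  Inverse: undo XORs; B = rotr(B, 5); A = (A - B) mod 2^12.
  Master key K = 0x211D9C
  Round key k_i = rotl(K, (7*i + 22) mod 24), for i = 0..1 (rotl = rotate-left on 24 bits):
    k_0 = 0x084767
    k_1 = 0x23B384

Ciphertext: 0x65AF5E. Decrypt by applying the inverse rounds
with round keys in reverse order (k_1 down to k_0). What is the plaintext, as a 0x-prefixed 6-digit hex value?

0xE01793

s_0 = ciphertext = 0x65AF5E
s_1 = InvRound(s_0, k_1) = 0x2F32EB
s_2 = InvRound(s_1, k_0) = 0xE01793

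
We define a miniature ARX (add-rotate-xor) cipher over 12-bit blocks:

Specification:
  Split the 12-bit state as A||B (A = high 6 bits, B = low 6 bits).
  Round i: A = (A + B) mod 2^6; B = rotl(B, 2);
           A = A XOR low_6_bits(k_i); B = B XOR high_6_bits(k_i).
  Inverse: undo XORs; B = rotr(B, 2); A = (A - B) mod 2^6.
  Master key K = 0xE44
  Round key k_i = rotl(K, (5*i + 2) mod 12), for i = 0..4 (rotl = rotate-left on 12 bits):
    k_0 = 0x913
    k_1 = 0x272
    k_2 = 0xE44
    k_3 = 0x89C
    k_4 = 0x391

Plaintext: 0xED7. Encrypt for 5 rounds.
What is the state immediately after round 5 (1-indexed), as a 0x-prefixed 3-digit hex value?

s_0 = plaintext = 0xED7
s_1 = Round(s_0, k_0) = 0x079
s_2 = Round(s_1, k_1) = 0x22E
s_3 = Round(s_2, k_2) = 0xC83
s_4 = Round(s_3, k_3) = 0xA6E
s_5 = Round(s_4, k_4) = 0x1B4

0x1B4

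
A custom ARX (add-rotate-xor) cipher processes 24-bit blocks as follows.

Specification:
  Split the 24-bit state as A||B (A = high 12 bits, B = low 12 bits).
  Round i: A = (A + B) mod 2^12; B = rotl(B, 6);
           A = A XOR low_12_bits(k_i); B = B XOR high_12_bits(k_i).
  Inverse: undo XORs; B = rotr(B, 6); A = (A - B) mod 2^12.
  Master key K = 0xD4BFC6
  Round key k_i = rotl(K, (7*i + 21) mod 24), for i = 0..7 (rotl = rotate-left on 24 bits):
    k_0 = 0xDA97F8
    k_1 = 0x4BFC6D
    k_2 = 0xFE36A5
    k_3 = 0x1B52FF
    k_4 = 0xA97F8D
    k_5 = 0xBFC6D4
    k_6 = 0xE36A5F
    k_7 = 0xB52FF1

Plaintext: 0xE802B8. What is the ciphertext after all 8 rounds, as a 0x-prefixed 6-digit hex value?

s_0 = plaintext = 0xE802B8
s_1 = Round(s_0, k_0) = 0x6C03A3
s_2 = Round(s_1, k_1) = 0x60EC71
s_3 = Round(s_2, k_2) = 0x4DA392
s_4 = Round(s_3, k_3) = 0xA9353B
s_5 = Round(s_4, k_4) = 0x043443
s_6 = Round(s_5, k_5) = 0x252B2D
s_7 = Round(s_6, k_6) = 0x72055A
s_8 = Round(s_7, k_7) = 0x38BDC7

0x38BDC7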